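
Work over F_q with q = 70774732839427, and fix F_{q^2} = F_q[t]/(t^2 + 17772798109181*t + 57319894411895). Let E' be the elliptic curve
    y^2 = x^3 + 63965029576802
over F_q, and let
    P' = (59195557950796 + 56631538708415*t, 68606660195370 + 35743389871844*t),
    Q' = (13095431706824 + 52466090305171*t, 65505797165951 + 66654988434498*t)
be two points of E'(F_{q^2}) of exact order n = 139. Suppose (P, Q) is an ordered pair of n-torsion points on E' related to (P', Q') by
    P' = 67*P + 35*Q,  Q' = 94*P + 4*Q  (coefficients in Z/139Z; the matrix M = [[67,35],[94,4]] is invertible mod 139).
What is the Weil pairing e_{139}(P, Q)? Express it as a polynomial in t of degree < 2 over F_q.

e_{139} is bilinear + alternating on E[139], so e_{139}(67*P + 35*Q, 94*P + 4*Q) = e_{139}(P,Q)^(67*4-35*94).
67*4 - 35*94 = -3022; reduced mod 139: det = 36, inverse 112.
Build f_{139,P'} and f_{139,Q'} via the 8-bit ladder of 139=10001011_2; evaluate at shifted divisors; quotient in F_{70774732839427^2}.
f_P(D_Q)/f_Q(D_P) = 55159152836340 + 38748193153440*t.
Finally e_{139}(P,Q) = 49270859129813 + 57620631826302*t.

49270859129813 + 57620631826302*t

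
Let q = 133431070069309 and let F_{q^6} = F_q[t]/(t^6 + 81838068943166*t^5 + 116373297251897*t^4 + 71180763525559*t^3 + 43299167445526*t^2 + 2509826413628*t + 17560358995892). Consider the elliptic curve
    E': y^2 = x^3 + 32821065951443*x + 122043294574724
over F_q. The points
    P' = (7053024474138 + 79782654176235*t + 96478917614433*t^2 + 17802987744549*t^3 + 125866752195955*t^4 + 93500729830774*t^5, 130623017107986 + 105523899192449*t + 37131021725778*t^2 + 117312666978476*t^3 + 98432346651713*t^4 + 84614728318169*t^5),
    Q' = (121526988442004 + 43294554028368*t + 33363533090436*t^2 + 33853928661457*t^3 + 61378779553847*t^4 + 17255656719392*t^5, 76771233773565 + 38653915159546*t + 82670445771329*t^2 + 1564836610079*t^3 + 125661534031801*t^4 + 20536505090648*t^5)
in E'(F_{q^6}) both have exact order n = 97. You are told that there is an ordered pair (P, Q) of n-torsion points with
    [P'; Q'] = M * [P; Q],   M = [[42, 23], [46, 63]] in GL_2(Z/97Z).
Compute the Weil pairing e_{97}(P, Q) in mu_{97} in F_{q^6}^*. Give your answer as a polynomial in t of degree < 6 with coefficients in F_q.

Under M = [[42,23],[46,63]] in GL_2(Z/97), e_{97}(P',Q') = e_{97}(P,Q)^(42*63-23*46 mod 97).
Inverting 36 mod 97: 62. Thus e_{97}(P,Q) = e(P',Q')^{62}.
Double-and-add over 1100001: 7-1 doublings, 3-1 additions; each step l_{T,T}/v_{2T} or l_{T,P'}/v at Q'+S for random S.
e_{97}(P',Q') = 80702616263687 + 8635315415171*t + 109528144887225*t^2 + 40560799148092*t^3 + 8224877454303*t^4 + 53800968510663*t^5.
(80702616263687 + 8635315415171*t + 109528144887225*t^2 + 40560799148092*t^3 + 8224877454303*t^4 + 53800968510663*t^5)^{62} mod (133431070069309,f) = 130116931539879 + 33592313165305*t + 28955002807299*t^2 + 17352422883141*t^3 + 85611136752473*t^4 + 1475218114358*t^5.

130116931539879 + 33592313165305*t + 28955002807299*t^2 + 17352422883141*t^3 + 85611136752473*t^4 + 1475218114358*t^5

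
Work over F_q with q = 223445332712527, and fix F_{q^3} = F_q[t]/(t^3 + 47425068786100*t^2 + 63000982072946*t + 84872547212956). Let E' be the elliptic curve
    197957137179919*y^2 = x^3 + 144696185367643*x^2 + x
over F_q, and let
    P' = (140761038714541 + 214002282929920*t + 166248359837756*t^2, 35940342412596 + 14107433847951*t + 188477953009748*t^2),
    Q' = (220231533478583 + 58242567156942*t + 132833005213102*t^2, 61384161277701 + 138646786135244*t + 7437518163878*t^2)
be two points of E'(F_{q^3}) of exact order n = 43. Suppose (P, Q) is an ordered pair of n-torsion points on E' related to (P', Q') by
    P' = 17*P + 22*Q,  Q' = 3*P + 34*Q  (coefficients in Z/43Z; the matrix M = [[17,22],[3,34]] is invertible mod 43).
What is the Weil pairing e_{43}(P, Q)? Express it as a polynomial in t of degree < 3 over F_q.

70466847861068 + 30155509767377*t + 178796649281825*t^2

e_{43} is bilinear + alternating on E[43], so e_{43}(17*P + 22*Q, 3*P + 34*Q) = e_{43}(P,Q)^(17*34-22*3).
17*34 - 22*3 = 512; reduced mod 43: det = 39, inverse 32.
Set x_W=67171619318064*u+9055320606947, y_W=67171619318064*v; then E': y_W^2=x_W^3+2122680975423*x_W+9176846408867.
Build f_{43,P'} and f_{43,Q'} via the 6-bit ladder of 43=101011_2; evaluate at shifted divisors; quotient in F_{223445332712527^3}.
e_{43}(P',Q') = 127924653973259 + 2915583279102*t + 108370476436279*t^2.
Finally e_{43}(P,Q) = 70466847861068 + 30155509767377*t + 178796649281825*t^2.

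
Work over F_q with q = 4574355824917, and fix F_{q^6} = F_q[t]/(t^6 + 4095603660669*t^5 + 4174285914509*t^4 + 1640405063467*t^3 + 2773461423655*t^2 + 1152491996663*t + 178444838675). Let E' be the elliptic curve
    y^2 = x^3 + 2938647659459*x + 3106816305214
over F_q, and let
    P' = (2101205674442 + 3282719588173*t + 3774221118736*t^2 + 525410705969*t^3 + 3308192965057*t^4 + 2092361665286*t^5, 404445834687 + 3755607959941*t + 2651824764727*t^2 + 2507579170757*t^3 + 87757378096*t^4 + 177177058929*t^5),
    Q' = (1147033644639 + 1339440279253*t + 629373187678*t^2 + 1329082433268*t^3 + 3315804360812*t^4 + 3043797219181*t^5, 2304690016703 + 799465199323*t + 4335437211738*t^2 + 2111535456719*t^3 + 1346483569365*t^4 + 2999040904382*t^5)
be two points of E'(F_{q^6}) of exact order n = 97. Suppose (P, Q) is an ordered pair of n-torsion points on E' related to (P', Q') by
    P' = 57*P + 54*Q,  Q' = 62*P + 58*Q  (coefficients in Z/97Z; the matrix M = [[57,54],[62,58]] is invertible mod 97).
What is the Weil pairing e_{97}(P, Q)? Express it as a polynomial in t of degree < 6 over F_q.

4308035613916 + 1979450141619*t + 141421401888*t^2 + 4027083612002*t^3 + 4185413039416*t^4 + 3420027613398*t^5

Under M = [[57,54],[62,58]] in GL_2(Z/97), e_{97}(P',Q') = e_{97}(P,Q)^(57*58-54*62 mod 97).
Inverting 55 mod 97: 30. Thus e_{97}(P,Q) = e(P',Q')^{30}.
7-bit Miller (1100001) on E'/F_{4574355824917} with a'=2938647659459, b'=3106816305214: accumulate tangent/chord ratios at Q'+S and P'+S'.
Result: e(P',Q') = 1840244635647 + 3315285523717*t + 2912120003445*t^2 + 1463586150948*t^3 + 1658471927971*t^4 + 1632203093029*t^5.
e_{97}(P,Q) = (1840244635647 + 3315285523717*t + 2912120003445*t^2 + 1463586150948*t^3 + 1658471927971*t^4 + 1632203093029*t^5)^{30} = 4308035613916 + 1979450141619*t + 141421401888*t^2 + 4027083612002*t^3 + 4185413039416*t^4 + 3420027613398*t^5.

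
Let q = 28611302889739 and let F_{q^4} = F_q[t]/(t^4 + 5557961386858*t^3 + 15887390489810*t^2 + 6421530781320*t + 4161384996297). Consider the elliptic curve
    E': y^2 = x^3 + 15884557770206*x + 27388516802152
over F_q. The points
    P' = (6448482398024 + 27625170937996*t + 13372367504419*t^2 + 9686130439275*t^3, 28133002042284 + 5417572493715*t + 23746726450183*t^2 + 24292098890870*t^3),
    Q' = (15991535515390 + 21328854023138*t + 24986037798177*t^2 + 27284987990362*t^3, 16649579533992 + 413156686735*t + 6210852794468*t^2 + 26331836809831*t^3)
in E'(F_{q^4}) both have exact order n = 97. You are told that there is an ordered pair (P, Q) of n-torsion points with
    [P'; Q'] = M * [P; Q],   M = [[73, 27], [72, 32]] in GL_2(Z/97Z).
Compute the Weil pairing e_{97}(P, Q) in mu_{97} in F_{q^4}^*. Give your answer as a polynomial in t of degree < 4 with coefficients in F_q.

22962422722767 + 6817915823891*t + 22642890652284*t^2 + 4552437081854*t^3

The 97-Weil pairing on E[97] over F_{28611302889739} is alternating-bilinear: e_{97}(P',Q') = e_{97}(P,Q)^det(M).
Hence e(P,Q) = e(P',Q')^{73} where 73 = 4^{-1} mod 97.
n = 97 = (1100001)_2 (7 bits, wt 3); accumulate f_{97,P'}(Q'+S)/f_{97,P'}(S) along the 6-step ladder.
The quotient is 3240330909162 + 18858496070095*t + 26831337938393*t^2 + 4115789052955*t^3.
Thus e_{97}(P,Q) = 22962422722767 + 6817915823891*t + 22642890652284*t^2 + 4552437081854*t^3.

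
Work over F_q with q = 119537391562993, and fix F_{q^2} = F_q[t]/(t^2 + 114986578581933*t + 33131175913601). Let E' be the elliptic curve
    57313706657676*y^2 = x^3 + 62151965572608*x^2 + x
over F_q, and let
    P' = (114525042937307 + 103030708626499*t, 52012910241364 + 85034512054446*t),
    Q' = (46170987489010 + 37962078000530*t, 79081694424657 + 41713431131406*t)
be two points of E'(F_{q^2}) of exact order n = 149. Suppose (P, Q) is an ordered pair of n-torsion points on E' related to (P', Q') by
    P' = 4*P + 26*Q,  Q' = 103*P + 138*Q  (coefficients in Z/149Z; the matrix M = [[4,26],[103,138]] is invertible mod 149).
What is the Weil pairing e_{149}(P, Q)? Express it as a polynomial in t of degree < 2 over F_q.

99702607808103 + 102851060093827*t

Since e_{149}(P,P)=e_{149}(Q,Q)=1 and e_{149}(Q,P)=e_{149}(P,Q)^{-1}, expanding e_{149}(4*P + 26*Q,103*P + 138*Q) leaves e(P,Q)^det(M).
det(M) mod 149 = 109; its inverse in (Z/149)^* is 108 (check: 109*108 mod 149 = 1).
(x,y)|->(59023967032923x+58909759541518,59023967032923y) sends E' to y^2=x^3+62391076353079*x.
Double-and-add over 10010101: 8-1 doublings, 4-1 additions; each step l_{T,T}/v_{2T} or l_{T,P'}/v at Q'+S for random S.
The quotient is 62161482795280 + 89151841451419*t.
(62161482795280 + 89151841451419*t)^{108} mod (119537391562993,f) = 99702607808103 + 102851060093827*t.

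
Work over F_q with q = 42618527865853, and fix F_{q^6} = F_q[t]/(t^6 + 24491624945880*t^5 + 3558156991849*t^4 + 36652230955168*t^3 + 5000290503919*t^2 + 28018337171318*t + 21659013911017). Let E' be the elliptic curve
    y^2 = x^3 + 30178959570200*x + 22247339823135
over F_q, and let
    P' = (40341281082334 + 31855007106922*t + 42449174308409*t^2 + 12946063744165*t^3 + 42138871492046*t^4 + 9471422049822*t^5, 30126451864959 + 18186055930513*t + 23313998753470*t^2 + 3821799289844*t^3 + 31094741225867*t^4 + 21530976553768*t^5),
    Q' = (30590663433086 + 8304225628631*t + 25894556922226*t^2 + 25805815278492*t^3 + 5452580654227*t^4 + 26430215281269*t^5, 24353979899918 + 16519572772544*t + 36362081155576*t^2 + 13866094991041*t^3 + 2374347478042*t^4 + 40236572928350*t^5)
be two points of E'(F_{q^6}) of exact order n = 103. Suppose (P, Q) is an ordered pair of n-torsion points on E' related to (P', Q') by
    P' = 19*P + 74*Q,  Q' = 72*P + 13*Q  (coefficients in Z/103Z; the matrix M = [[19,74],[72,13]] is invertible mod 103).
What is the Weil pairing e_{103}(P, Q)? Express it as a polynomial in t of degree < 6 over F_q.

e_{103}(aP+bQ,cP+dQ) = e_{103}(P,Q)^(ad-bc); with (a,b,c,d)=(19,74,72,13) this gives the det-103 law.
So e_{103}(P,Q) = e_{103}(P',Q')^{3}, since 69*3 = 1 mod 103.
7-bit Miller (1100111) on E'/F_{42618527865853} with a'=30178959570200, b'=22247339823135: accumulate tangent/chord ratios at Q'+S and P'+S'.
The quotient is 14334976225867 + 13680172589506*t + 28492958580559*t^2 + 2763583813939*t^3 + 10268980670297*t^4 + 172768993511*t^5.
(14334976225867 + 13680172589506*t + 28492958580559*t^2 + 2763583813939*t^3 + 10268980670297*t^4 + 172768993511*t^5)^{3} mod (42618527865853,f) = 22384255914367 + 28690175527195*t + 19136417810853*t^2 + 26140473451796*t^3 + 36873880444684*t^4 + 42067035068587*t^5.

22384255914367 + 28690175527195*t + 19136417810853*t^2 + 26140473451796*t^3 + 36873880444684*t^4 + 42067035068587*t^5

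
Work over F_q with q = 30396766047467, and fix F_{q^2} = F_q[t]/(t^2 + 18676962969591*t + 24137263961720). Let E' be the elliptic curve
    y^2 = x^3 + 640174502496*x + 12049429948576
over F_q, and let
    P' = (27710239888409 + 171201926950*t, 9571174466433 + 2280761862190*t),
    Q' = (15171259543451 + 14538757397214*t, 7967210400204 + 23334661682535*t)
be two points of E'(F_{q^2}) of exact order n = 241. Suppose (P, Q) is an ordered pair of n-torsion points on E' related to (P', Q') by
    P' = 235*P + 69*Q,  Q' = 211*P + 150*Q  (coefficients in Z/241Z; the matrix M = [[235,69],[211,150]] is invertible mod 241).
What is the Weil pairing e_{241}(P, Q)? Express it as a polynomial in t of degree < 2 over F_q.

24162938491983 + 28443105924173*t

The 241-Weil pairing on E[241] over F_{30396766047467} is alternating-bilinear: e_{241}(P',Q') = e_{241}(P,Q)^det(M).
So e_{241}(P,Q) = e_{241}(P',Q')^{179}, since 206*179 = 1 mod 241.
Miller loop for e_{241} over F_{30396766047467^2}: bits of 241 = 11110001; 7 double steps + 4 add steps, l/v at each.
Miller gives e_{241}(P',Q') = 7622054730271 + 2084505124563*t in F_{30396766047467^2}.
Hence e(P,Q) = 24162938491983 + 28443105924173*t in F_{30396766047467^2}^*.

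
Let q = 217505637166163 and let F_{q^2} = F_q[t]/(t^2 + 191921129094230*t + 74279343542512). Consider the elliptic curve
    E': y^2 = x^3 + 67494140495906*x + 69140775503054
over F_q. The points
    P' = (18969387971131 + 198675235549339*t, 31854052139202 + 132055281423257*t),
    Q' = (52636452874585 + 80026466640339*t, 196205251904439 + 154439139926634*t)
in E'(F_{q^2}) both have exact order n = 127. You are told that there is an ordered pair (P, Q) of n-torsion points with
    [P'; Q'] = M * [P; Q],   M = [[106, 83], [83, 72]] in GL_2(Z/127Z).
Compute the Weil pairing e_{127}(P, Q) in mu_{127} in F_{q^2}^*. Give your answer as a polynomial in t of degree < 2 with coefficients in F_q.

109508164363931 + 189468068686735*t

e_{127}(aP+bQ,cP+dQ) = e_{127}(P,Q)^(ad-bc); with (a,b,c,d)=(106,83,83,72) this gives the det-127 law.
Hence e(P,Q) = e(P',Q')^{20} where 20 = 108^{-1} mod 127.
Build f_{127,P'} and f_{127,Q'} via the 7-bit ladder of 127=1111111_2; evaluate at shifted divisors; quotient in F_{217505637166163^2}.
The quotient is 86600250840994 + 50940111967751*t.
Finally e_{127}(P,Q) = 109508164363931 + 189468068686735*t.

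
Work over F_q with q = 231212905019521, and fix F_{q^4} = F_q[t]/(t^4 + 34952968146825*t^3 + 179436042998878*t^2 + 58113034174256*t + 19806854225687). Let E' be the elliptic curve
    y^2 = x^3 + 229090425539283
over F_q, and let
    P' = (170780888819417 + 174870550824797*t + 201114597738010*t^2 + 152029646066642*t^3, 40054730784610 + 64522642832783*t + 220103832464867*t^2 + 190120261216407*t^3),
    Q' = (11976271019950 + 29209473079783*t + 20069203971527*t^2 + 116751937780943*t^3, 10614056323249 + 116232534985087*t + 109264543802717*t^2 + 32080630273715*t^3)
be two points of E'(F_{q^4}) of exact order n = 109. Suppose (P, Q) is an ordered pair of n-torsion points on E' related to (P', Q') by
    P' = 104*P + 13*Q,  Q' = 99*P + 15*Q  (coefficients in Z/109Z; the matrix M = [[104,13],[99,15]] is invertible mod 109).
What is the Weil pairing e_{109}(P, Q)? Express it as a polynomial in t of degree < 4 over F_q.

e_{109}(aP+bQ,cP+dQ) = e_{109}(P,Q)^(ad-bc); with (a,b,c,d)=(104,13,99,15) this gives the det-109 law.
det(M) mod 109 = 55; its inverse in (Z/109)^* is 2 (check: 55*2 mod 109 = 1).
Build f_{109,P'} and f_{109,Q'} via the 7-bit ladder of 109=1101101_2; evaluate at shifted divisors; quotient in F_{231212905019521^4}.
Result: e(P',Q') = 24163291616911 + 28131734668022*t + 202030135133087*t^2 + 77040837701351*t^3.
Thus e_{109}(P,Q) = 206845191744041 + 182737059779735*t + 51859892152339*t^2 + 12333666389561*t^3.

206845191744041 + 182737059779735*t + 51859892152339*t^2 + 12333666389561*t^3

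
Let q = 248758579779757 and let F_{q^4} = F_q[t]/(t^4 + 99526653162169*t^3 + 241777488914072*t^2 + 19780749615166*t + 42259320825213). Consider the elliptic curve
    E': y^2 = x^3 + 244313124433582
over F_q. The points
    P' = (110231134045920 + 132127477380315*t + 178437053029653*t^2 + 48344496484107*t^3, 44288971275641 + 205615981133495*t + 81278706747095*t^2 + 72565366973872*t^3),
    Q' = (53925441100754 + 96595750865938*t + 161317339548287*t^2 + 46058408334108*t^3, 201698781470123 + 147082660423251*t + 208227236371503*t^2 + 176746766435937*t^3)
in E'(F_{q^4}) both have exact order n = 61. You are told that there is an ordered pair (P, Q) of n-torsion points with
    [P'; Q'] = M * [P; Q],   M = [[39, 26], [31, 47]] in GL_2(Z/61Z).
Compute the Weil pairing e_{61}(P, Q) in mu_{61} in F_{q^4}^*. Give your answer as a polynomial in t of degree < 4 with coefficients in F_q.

Under M = [[39,26],[31,47]] in GL_2(Z/61), e_{61}(P',Q') = e_{61}(P,Q)^(39*47-26*31 mod 61).
det(M) mod 61 = 51; its inverse in (Z/61)^* is 6 (check: 51*6 mod 61 = 1).
n = 61 = (111101)_2 (6 bits, wt 5); accumulate f_{61,P'}(Q'+S)/f_{61,P'}(S) along the 5-step ladder.
Miller gives e_{61}(P',Q') = 195660161563021 + 34037137124190*t + 228320322944735*t^2 + 85526905253314*t^3 in F_{248758579779757^4}.
Hence e(P,Q) = 40210789932893 + 104086845868888*t + 205313970246934*t^2 + 235383436918522*t^3 in F_{248758579779757^4}^*.

40210789932893 + 104086845868888*t + 205313970246934*t^2 + 235383436918522*t^3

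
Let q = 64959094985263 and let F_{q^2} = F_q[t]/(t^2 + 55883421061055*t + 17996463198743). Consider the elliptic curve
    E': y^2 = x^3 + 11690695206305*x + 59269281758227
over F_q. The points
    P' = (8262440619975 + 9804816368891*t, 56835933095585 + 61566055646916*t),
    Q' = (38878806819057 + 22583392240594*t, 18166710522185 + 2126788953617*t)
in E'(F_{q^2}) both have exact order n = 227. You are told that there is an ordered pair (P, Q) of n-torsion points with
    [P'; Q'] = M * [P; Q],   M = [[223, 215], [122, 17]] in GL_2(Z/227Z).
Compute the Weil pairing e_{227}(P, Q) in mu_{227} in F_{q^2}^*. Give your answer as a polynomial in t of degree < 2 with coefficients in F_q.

30414128720482 + 22663597192340*t

e_{227}(aP+bQ,cP+dQ) = e_{227}(P,Q)^(ad-bc); with (a,b,c,d)=(223,215,122,17) this gives the det-227 law.
So e_{227}(P,Q) = e_{227}(P',Q')^{207}, since 34*207 = 1 mod 227.
Run Miller on y^2=x^3+11690695206305*x+59269281758227 over F_{64959094985263}: ladder 11100011 (8 bits); e = f_P(D_Q)/f_Q(D_P).
So e_{227}(P',Q') = 285509636278 + 34450093129619*t.
(285509636278 + 34450093129619*t)^{207} mod (64959094985263,f) = 30414128720482 + 22663597192340*t.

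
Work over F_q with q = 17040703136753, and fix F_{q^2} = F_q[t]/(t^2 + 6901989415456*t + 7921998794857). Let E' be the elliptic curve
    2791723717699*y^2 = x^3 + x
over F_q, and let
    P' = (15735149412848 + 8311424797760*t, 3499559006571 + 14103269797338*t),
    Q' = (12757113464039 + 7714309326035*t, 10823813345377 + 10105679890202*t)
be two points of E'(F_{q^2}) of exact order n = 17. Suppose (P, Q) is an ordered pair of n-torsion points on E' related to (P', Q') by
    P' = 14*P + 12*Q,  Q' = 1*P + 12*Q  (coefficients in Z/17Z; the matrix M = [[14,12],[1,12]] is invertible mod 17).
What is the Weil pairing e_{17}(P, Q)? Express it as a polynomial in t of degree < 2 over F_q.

The 17-Weil pairing on E[17] over F_{17040703136753} is alternating-bilinear: e_{17}(P',Q') = e_{17}(P,Q)^det(M).
Inverting 3 mod 17: 6. Thus e_{17}(P,Q) = e(P',Q')^{6}.
Set x_W=6083626965785*u, y_W=6083626965785*v; then E': y_W^2=x_W^3+11434296776623*x_W.
Build f_{17,P'} and f_{17,Q'} via the 5-bit ladder of 17=10001_2; evaluate at shifted divisors; quotient in F_{17040703136753^2}.
So e_{17}(P',Q') = 16213557227301 + 9695142969684*t.
Hence e(P,Q) = 5010135323756 + 3879038683154*t in F_{17040703136753^2}^*.

5010135323756 + 3879038683154*t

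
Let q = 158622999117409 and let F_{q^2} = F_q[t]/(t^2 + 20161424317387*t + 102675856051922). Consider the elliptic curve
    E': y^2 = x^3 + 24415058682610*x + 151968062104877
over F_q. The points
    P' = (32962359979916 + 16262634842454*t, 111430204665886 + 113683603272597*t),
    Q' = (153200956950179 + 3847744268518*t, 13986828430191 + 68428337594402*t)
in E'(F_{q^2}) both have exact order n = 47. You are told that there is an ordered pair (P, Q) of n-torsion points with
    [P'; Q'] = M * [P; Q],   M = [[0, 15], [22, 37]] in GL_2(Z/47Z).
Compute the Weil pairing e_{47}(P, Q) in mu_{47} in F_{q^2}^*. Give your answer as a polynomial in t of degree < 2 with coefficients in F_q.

39109866447795 + 15410458177609*t

e_{47}(aP+bQ,cP+dQ) = e_{47}(P,Q)^(ad-bc); with (a,b,c,d)=(0,15,22,37) this gives the det-47 law.
So e_{47}(P,Q) = e_{47}(P',Q')^{46}, since 46*46 = 1 mod 47.
6-bit Miller (101111) on E'/F_{158622999117409} with a'=24415058682610, b'=151968062104877: accumulate tangent/chord ratios at Q'+S and P'+S'.
So e_{47}(P',Q') = 116728135935770 + 143212540939800*t.
Finally e_{47}(P,Q) = 39109866447795 + 15410458177609*t.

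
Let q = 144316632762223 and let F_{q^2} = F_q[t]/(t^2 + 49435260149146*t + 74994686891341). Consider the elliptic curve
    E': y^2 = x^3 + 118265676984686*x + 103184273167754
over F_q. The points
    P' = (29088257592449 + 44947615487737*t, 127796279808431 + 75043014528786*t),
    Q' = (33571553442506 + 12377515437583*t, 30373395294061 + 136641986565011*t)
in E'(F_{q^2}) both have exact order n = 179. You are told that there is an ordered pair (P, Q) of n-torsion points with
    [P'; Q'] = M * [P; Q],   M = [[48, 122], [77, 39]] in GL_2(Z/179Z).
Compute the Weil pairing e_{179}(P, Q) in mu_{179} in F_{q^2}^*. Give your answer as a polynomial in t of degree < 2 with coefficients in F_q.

Alternating bilinearity on E[179] (values in mu_{179} in F_{144316632762223^2}) gives e(P',Q') = e(P,Q)^det(M).
So e_{179}(P,Q) = e_{179}(P',Q')^{134}, since 175*134 = 1 mod 179.
Double-and-add over 10110011: 8-1 doublings, 5-1 additions; each step l_{T,T}/v_{2T} or l_{T,P'}/v at Q'+S for random S.
e_{179}(P',Q') = 134454583738994 + 109047428652457*t.
(134454583738994 + 109047428652457*t)^{134} mod (144316632762223,f) = 62288150164173 + 13667520757990*t.

62288150164173 + 13667520757990*t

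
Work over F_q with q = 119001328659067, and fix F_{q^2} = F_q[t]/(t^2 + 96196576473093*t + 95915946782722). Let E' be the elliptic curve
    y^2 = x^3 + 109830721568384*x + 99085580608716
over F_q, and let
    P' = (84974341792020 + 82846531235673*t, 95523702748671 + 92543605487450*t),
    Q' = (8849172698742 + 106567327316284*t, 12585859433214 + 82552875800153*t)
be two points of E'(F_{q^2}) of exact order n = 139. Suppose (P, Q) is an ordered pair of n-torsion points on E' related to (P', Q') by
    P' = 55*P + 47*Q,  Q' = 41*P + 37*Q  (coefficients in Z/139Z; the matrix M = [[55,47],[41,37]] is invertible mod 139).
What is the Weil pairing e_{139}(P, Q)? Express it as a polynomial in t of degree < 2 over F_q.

Alternating bilinearity on E[139] (values in mu_{139} in F_{119001328659067^2}) gives e(P',Q') = e(P,Q)^det(M).
det(M) mod 139 = 108; its inverse in (Z/139)^* is 130 (check: 108*130 mod 139 = 1).
8-bit Miller (10001011) on E'/F_{119001328659067} with a'=109830721568384, b'=99085580608716: accumulate tangent/chord ratios at Q'+S and P'+S'.
Result: e(P',Q') = 81382226500691 + 100443629559605*t.
Finally e_{139}(P,Q) = 89498211297415 + 17650967963658*t.

89498211297415 + 17650967963658*t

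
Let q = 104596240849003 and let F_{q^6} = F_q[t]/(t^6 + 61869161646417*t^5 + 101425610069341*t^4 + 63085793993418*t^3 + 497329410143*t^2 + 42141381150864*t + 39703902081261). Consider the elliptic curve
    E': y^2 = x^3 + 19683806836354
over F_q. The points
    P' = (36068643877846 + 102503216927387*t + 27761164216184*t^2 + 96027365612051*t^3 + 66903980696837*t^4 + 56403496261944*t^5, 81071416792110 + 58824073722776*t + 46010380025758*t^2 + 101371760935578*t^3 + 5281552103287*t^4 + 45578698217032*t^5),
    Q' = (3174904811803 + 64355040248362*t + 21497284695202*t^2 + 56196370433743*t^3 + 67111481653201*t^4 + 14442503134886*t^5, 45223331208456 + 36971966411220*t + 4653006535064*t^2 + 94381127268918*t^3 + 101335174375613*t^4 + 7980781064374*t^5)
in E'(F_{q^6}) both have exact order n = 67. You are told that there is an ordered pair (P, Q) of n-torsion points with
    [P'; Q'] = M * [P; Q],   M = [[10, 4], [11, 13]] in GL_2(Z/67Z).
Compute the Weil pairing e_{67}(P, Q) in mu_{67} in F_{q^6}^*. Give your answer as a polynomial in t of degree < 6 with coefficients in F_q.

30520131771024 + 77187578330050*t + 48213904946468*t^2 + 3800341459762*t^3 + 19423522587240*t^4 + 93225847789357*t^5

Under M = [[10,4],[11,13]] in GL_2(Z/67), e_{67}(P',Q') = e_{67}(P,Q)^(10*13-4*11 mod 67).
10*13 - 4*11 = 86; reduced mod 67: det = 19, inverse 60.
Miller loop for e_{67} over F_{104596240849003^6}: bits of 67 = 1000011; 6 double steps + 2 add steps, l/v at each.
Miller gives e_{67}(P',Q') = 48141695065433 + 77204147334588*t + 19540085799882*t^2 + 11819157212432*t^3 + 90590450072369*t^4 + 62962366539360*t^5 in F_{104596240849003^6}.
Thus e_{67}(P,Q) = 30520131771024 + 77187578330050*t + 48213904946468*t^2 + 3800341459762*t^3 + 19423522587240*t^4 + 93225847789357*t^5.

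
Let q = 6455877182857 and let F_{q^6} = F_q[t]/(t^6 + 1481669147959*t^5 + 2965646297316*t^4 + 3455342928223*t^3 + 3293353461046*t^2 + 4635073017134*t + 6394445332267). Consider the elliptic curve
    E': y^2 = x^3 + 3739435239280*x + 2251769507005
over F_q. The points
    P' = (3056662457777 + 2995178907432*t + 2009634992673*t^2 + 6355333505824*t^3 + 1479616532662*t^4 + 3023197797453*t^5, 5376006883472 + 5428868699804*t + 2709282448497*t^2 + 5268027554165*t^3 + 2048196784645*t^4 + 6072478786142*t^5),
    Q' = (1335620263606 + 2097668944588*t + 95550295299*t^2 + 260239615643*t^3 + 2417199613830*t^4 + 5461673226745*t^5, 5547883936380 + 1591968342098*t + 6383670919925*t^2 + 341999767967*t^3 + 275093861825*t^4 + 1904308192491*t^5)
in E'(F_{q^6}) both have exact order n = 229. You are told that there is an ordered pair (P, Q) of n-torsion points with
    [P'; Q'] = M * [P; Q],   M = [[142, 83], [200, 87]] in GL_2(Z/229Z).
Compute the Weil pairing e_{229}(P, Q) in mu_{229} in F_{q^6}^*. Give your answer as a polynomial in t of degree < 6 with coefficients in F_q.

Under M = [[142,83],[200,87]] in GL_2(Z/229), e_{229}(P',Q') = e_{229}(P,Q)^(142*87-83*200 mod 229).
Hence e(P,Q) = e(P',Q')^{24} where 24 = 105^{-1} mod 229.
8-bit Miller (11100101) on E'/F_{6455877182857} with a'=3739435239280, b'=2251769507005: accumulate tangent/chord ratios at Q'+S and P'+S'.
The quotient is 4732815991604 + 1500022010215*t + 709236722954*t^2 + 5132507358068*t^3 + 6411881443234*t^4 + 5924030877339*t^5.
(4732815991604 + 1500022010215*t + 709236722954*t^2 + 5132507358068*t^3 + 6411881443234*t^4 + 5924030877339*t^5)^{24} mod (6455877182857,f) = 2523166302986 + 1774551347166*t + 4903593131581*t^2 + 6273375287855*t^3 + 4113800803493*t^4 + 2818392238291*t^5.

2523166302986 + 1774551347166*t + 4903593131581*t^2 + 6273375287855*t^3 + 4113800803493*t^4 + 2818392238291*t^5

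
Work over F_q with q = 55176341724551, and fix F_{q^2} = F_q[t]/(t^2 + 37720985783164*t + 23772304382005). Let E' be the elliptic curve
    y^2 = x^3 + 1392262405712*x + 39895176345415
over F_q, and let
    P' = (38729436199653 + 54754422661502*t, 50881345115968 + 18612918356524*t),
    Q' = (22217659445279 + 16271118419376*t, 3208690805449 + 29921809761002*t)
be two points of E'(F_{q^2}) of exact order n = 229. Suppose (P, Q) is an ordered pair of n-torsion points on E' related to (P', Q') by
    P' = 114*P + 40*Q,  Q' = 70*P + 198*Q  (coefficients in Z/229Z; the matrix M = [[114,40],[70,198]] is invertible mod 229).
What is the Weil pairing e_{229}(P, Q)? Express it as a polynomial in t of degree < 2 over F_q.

Alternating bilinearity on E[229] (values in mu_{229} in F_{55176341724551^2}) gives e(P',Q') = e(P,Q)^det(M).
Inverting 78 mod 229: 138. Thus e_{229}(P,Q) = e(P',Q')^{138}.
n = 229 = (11100101)_2 (8 bits, wt 5); accumulate f_{229,P'}(Q'+S)/f_{229,P'}(S) along the 7-step ladder.
Result: e(P',Q') = 17930152098133 + 30866393851337*t.
Hence e(P,Q) = 15485915601455 + 10758899784923*t in F_{55176341724551^2}^*.

15485915601455 + 10758899784923*t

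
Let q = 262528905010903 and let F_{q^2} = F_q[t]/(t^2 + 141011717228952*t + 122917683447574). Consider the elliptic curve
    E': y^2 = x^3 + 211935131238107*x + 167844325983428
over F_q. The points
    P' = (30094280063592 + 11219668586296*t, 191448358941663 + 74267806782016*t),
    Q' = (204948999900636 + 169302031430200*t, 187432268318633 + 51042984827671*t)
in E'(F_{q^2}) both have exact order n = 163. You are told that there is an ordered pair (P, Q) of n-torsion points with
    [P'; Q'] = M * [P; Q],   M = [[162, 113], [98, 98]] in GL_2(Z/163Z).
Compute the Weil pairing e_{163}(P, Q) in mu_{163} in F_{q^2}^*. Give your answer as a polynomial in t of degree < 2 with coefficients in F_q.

e_{163} is bilinear + alternating on E[163], so e_{163}(162*P + 113*Q, 98*P + 98*Q) = e_{163}(P,Q)^(162*98-113*98).
Inverting 75 mod 163: 50. Thus e_{163}(P,Q) = e(P',Q')^{50}.
Double-and-add over 10100011: 8-1 doublings, 4-1 additions; each step l_{T,T}/v_{2T} or l_{T,P'}/v at Q'+S for random S.
Result: e(P',Q') = 14000747160564 + 77830757983641*t.
Thus e_{163}(P,Q) = 108749427705019 + 107578110067168*t.

108749427705019 + 107578110067168*t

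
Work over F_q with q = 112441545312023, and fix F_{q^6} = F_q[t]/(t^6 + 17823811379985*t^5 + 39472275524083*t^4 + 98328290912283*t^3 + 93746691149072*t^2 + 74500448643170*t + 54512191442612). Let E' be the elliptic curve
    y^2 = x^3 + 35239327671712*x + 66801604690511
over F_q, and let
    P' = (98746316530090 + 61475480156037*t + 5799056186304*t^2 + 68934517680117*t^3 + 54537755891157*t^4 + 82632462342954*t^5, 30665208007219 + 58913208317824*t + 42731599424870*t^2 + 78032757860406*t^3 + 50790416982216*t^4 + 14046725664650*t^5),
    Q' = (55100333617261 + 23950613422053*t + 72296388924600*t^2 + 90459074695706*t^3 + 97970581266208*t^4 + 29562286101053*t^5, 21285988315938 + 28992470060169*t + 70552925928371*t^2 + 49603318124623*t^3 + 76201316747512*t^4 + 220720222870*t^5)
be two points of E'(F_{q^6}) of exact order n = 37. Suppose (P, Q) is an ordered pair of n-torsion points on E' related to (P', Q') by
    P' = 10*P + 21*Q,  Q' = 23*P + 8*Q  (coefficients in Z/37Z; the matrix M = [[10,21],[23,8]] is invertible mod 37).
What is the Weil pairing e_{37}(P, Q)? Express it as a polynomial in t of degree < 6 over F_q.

e_{37} is bilinear + alternating on E[37], so e_{37}(10*P + 21*Q, 23*P + 8*Q) = e_{37}(P,Q)^(10*8-21*23).
det(M) mod 37 = 4; its inverse in (Z/37)^* is 28 (check: 4*28 mod 37 = 1).
Double-and-add over 100101: 6-1 doublings, 3-1 additions; each step l_{T,T}/v_{2T} or l_{T,P'}/v at Q'+S for random S.
The quotient is 46213502557378 + 39400975325098*t + 60137013760135*t^2 + 86148035635953*t^3 + 107496316097851*t^4 + 82677214817864*t^5.
Hence e(P,Q) = 70551931983507 + 104259725063774*t + 42657481528288*t^2 + 93634321466054*t^3 + 108583004127372*t^4 + 4987917586819*t^5 in F_{112441545312023^6}^*.

70551931983507 + 104259725063774*t + 42657481528288*t^2 + 93634321466054*t^3 + 108583004127372*t^4 + 4987917586819*t^5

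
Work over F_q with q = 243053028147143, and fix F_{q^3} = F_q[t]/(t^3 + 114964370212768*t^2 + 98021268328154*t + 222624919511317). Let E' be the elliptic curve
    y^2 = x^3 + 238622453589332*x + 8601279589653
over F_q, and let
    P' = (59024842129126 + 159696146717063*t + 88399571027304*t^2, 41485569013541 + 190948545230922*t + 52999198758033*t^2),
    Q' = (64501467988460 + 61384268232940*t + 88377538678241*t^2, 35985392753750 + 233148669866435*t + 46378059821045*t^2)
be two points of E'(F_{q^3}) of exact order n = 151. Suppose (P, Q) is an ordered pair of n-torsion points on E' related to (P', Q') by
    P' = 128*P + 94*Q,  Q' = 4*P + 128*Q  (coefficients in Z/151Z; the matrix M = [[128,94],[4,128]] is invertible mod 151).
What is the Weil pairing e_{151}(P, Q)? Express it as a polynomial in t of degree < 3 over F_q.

The 151-Weil pairing on E[151] over F_{243053028147143} is alternating-bilinear: e_{151}(P',Q') = e_{151}(P,Q)^det(M).
128*128 - 94*4 = 16008; reduced mod 151: det = 2, inverse 76.
8-bit Miller (10010111) on E'/F_{243053028147143} with a'=238622453589332, b'=8601279589653: accumulate tangent/chord ratios at Q'+S and P'+S'.
Miller gives e_{151}(P',Q') = 12897868446795 + 92095191285549*t + 52150840386910*t^2 in F_{243053028147143^3}.
e_{151}(P,Q) = (12897868446795 + 92095191285549*t + 52150840386910*t^2)^{76} = 66953115933843 + 183792590683233*t + 22672804181191*t^2.

66953115933843 + 183792590683233*t + 22672804181191*t^2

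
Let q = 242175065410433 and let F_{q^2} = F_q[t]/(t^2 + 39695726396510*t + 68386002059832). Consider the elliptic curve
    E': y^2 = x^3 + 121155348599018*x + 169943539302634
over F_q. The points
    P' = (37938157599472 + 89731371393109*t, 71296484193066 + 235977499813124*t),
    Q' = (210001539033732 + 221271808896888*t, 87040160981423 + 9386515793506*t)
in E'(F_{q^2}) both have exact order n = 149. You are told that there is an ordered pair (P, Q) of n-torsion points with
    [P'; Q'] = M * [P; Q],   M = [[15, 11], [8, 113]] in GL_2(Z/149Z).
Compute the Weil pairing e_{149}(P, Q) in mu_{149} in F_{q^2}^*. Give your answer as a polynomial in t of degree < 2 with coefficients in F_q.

135668987212894 + 61916931083716*t

Alternating bilinearity on E[149] (values in mu_{149} in F_{242175065410433^2}) gives e(P',Q') = e(P,Q)^det(M).
det(M) mod 149 = 117; its inverse in (Z/149)^* is 135 (check: 117*135 mod 149 = 1).
Run Miller on y^2=x^3+121155348599018*x+169943539302634 over F_{242175065410433}: ladder 10010101 (8 bits); e = f_P(D_Q)/f_Q(D_P).
Result: e(P',Q') = 170467417860399 + 222312462984887*t.
(170467417860399 + 222312462984887*t)^{135} mod (242175065410433,f) = 135668987212894 + 61916931083716*t.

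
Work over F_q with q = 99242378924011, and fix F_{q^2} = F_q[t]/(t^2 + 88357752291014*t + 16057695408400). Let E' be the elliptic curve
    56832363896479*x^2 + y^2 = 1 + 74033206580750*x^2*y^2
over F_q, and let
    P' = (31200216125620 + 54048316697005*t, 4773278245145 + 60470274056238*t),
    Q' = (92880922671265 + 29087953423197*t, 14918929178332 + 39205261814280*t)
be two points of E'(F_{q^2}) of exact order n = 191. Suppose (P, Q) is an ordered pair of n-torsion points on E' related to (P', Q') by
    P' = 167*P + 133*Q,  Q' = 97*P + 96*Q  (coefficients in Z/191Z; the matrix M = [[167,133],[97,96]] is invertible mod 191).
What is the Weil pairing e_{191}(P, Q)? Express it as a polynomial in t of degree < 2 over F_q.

The 191-Weil pairing on E[191] over F_{99242378924011} is alternating-bilinear: e_{191}(P',Q') = e_{191}(P,Q)^det(M).
Inverting 75 mod 191: 163. Thus e_{191}(P,Q) = e(P',Q')^{163}.
Map (x,y)_Ed via u=(1+y)/(1-y), v=(1+y)/((1-y)x) to Montgomery A=83736619464604,B=96293341499168; then to (a',b')=(12760740057174,92694760147839).
Miller loop for e_{191} over F_{99242378924011^2}: bits of 191 = 10111111; 7 double steps + 6 add steps, l/v at each.
So e_{191}(P',Q') = 48757786438598 + 88022795902834*t.
Hence e(P,Q) = 81433216728278 + 21012062141339*t in F_{99242378924011^2}^*.

81433216728278 + 21012062141339*t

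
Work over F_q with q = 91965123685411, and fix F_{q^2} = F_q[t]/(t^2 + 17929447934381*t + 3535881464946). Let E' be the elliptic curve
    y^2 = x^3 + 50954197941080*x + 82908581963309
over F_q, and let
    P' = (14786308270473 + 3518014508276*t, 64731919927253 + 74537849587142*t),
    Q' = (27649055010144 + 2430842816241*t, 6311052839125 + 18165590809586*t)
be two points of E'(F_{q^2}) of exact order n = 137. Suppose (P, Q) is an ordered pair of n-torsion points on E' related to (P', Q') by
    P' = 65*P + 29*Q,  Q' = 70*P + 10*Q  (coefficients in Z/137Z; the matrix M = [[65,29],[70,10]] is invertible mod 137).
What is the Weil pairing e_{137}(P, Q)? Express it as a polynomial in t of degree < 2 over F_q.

Alternating bilinearity on E[137] (values in mu_{137} in F_{91965123685411^2}) gives e(P',Q') = e(P,Q)^det(M).
det(M) mod 137 = 127; its inverse in (Z/137)^* is 41 (check: 127*41 mod 137 = 1).
Double-and-add over 10001001: 8-1 doublings, 3-1 additions; each step l_{T,T}/v_{2T} or l_{T,P'}/v at Q'+S for random S.
So e_{137}(P',Q') = 55395405262530 + 81442960828400*t.
e_{137}(P,Q) = (55395405262530 + 81442960828400*t)^{41} = 12836383153254 + 4693072000139*t.

12836383153254 + 4693072000139*t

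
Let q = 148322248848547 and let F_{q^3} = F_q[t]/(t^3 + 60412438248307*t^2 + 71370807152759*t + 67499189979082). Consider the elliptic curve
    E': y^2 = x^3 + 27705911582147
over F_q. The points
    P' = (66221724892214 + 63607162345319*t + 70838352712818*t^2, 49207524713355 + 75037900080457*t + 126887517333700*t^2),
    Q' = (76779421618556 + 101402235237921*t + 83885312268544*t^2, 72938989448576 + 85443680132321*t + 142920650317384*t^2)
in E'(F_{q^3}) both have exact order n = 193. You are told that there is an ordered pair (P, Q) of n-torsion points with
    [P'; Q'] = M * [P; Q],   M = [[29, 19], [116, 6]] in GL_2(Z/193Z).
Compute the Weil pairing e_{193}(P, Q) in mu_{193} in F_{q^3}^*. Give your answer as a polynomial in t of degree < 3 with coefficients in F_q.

137928478851394 + 137831302752056*t + 112371139831011*t^2

The 193-Weil pairing on E[193] over F_{148322248848547} is alternating-bilinear: e_{193}(P',Q') = e_{193}(P,Q)^det(M).
Inverting 93 mod 193: 110. Thus e_{193}(P,Q) = e(P',Q')^{110}.
8-bit Miller (11000001) on E'/F_{148322248848547} with a'=0, b'=27705911582147: accumulate tangent/chord ratios at Q'+S and P'+S'.
Miller gives e_{193}(P',Q') = 91328821456926 + 55022421089397*t + 94282136453287*t^2 in F_{148322248848547^3}.
e_{193}(P,Q) = (91328821456926 + 55022421089397*t + 94282136453287*t^2)^{110} = 137928478851394 + 137831302752056*t + 112371139831011*t^2.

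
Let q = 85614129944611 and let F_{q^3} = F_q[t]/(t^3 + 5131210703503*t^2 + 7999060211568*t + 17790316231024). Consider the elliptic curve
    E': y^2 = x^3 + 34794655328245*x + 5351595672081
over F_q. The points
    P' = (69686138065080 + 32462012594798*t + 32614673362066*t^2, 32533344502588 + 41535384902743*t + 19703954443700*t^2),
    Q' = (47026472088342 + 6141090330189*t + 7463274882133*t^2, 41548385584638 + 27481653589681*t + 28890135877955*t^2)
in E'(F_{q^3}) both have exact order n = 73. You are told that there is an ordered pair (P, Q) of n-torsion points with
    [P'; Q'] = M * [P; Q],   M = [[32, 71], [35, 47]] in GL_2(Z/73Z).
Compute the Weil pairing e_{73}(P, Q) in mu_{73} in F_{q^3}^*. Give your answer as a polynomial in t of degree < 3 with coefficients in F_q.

Under M = [[32,71],[35,47]] in GL_2(Z/73), e_{73}(P',Q') = e_{73}(P,Q)^(32*47-71*35 mod 73).
Hence e(P,Q) = e(P',Q')^{57} where 57 = 41^{-1} mod 73.
Double-and-add over 1001001: 7-1 doublings, 3-1 additions; each step l_{T,T}/v_{2T} or l_{T,P'}/v at Q'+S for random S.
f_P(D_Q)/f_Q(D_P) = 69250403342919 + 371031276167*t + 39645751980328*t^2.
(69250403342919 + 371031276167*t + 39645751980328*t^2)^{57} mod (85614129944611,f) = 1836586564153 + 62716955740664*t + 10254385318867*t^2.

1836586564153 + 62716955740664*t + 10254385318867*t^2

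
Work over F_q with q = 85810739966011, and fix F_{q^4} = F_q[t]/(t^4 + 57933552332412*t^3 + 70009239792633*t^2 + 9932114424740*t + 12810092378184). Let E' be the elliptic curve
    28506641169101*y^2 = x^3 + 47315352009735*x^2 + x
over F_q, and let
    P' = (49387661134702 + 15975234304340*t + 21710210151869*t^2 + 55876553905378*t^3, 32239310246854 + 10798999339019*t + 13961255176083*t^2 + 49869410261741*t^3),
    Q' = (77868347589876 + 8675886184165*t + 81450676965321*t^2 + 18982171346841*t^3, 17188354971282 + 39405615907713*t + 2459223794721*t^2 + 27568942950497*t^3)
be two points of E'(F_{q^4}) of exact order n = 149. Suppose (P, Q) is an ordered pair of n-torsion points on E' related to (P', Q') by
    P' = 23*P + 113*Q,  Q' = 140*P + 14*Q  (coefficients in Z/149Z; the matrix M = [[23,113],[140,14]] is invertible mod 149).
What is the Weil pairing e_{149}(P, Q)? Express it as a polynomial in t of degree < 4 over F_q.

53584249129191 + 52874094691944*t + 69841472720333*t^2 + 68664209912197*t^3

e_{149}(aP+bQ,cP+dQ) = e_{149}(P,Q)^(ad-bc); with (a,b,c,d)=(23,113,140,14) this gives the det-149 law.
Hence e(P,Q) = e(P',Q')^{74} where 74 = 147^{-1} mod 149.
Set x_W=20304911348203*u+60674960323102, y_W=20304911348203*v; then E': y_W^2=x_W^3+54686907010277*x_W+50968593351621.
n = 149 = (10010101)_2 (8 bits, wt 4); accumulate f_{149,P'}(Q'+S)/f_{149,P'}(S) along the 7-step ladder.
Miller gives e_{149}(P',Q') = 31970271034182 + 9901331815884*t + 55284643863306*t^2 + 37540810737020*t^3 in F_{85810739966011^4}.
e_{149}(P,Q) = (31970271034182 + 9901331815884*t + 55284643863306*t^2 + 37540810737020*t^3)^{74} = 53584249129191 + 52874094691944*t + 69841472720333*t^2 + 68664209912197*t^3.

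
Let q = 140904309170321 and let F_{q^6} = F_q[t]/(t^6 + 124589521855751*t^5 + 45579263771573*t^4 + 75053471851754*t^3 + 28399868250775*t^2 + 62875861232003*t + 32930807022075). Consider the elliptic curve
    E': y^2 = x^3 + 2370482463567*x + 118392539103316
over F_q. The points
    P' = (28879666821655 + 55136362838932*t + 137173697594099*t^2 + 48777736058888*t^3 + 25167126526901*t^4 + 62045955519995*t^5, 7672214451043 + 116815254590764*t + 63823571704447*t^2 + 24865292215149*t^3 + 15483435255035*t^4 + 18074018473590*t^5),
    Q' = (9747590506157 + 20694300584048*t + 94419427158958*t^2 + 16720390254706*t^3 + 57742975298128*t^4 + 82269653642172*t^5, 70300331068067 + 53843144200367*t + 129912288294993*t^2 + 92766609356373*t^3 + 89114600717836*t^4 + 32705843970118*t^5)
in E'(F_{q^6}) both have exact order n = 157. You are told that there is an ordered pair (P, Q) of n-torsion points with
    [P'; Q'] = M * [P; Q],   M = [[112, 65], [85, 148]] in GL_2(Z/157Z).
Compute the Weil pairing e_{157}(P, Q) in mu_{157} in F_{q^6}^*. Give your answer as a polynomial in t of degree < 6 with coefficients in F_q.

e_{157}(aP+bQ,cP+dQ) = e_{157}(P,Q)^(ad-bc); with (a,b,c,d)=(112,65,85,148) this gives the det-157 law.
det M = 112*148 - 65*85 = 11051 = 61 (mod 157); 61^{-1} = 139 (mod 157).
Double-and-add over 10011101: 8-1 doublings, 5-1 additions; each step l_{T,T}/v_{2T} or l_{T,P'}/v at Q'+S for random S.
e_{157}(P',Q') = 138643232963602 + 82082475164609*t + 91869660883926*t^2 + 28632016694018*t^3 + 74863123531578*t^4 + 98623553277992*t^5.
Raise to 139: e(P,Q) = 110569356267057 + 42248923673281*t + 44254085269585*t^2 + 34598596201026*t^3 + 29348462070124*t^4 + 72856033036946*t^5 in mu_{157}.

110569356267057 + 42248923673281*t + 44254085269585*t^2 + 34598596201026*t^3 + 29348462070124*t^4 + 72856033036946*t^5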